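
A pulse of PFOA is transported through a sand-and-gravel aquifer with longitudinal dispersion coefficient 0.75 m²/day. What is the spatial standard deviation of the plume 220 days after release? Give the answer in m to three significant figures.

Dispersive spreading gives a Gaussian with σ² = 2Dt; advection only shifts the center.
σ = √(2 × 0.75 × 220) = 18.2 m.

18.2 m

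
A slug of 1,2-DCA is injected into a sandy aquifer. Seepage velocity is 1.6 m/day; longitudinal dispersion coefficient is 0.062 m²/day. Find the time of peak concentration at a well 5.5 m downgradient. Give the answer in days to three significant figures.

3.41 days

For the 1D instantaneous-source solution, setting ∂C/∂t = 0 at fixed x gives v²t² + 2Dt − x² = 0, so t = (√(D² + v²x²) − D)/v².
√(D² + v²x²) = √(0.062² + 1.6² × 5.5²) = 8.800; v² = 2.56.
t = (8.800 − 0.062)/2.56 = 3.41 days (vs. the pure-advection estimate x/v = 3.44 d).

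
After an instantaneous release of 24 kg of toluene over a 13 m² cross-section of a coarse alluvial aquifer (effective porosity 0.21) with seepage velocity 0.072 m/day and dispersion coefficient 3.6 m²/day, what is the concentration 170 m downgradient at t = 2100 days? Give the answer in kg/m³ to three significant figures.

0.0282 kg/m³

For an instantaneous plane source, C(x,t) = M/(n_e·A·√(4πDt)) · exp(−(x−vt)²/(4Dt)), with n_e·A the pore (flow) area.
Plume center vt = 0.072 × 2100 = 151.2 m, so the well at 170 m is 18.8 m downgradient of the peak.
√(4πDt) = 308.2 m, giving peak height M/(n_e·A·√(4πDt)) = 24/(0.21 × 13 × 308.2) = 0.02852 kg/m³.
(x−vt)²/(4Dt) = (18.8)²/(4 × 3.6 × 2100) = 0.01169; exp(−0.01169) = 0.9884.
C = 0.02852 × 0.9884 = 0.0282 kg/m³.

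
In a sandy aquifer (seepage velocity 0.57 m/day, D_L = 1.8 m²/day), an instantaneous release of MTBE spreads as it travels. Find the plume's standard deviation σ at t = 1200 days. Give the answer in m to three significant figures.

Dispersive spreading gives a Gaussian with σ² = 2Dt; advection only shifts the center.
σ = √(2 × 1.8 × 1200) = 65.7 m.

65.7 m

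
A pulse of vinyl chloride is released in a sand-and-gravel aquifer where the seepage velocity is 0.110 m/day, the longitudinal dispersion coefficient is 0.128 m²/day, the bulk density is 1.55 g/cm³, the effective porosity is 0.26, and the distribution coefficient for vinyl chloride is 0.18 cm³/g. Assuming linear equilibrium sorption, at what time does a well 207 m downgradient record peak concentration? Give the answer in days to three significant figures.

3880 days

Retardation factor R = 1 + ρ_b·K_d/n = 1 + 1.55 × 0.18/0.26 = 2.073.
Sorption retards both mechanisms: v_R = v/R = 0.05306 m/day, D_R = D/R = 0.06175 m²/day.
Peak time from v_R²t² + 2D_R t − x² = 0: t = (√(D_R² + v_R²x²) − D_R)/v_R².
√(D_R² + v_R²x²) = √(0.06175² + 0.05306² × 207²) = 10.98; v_R² = 0.002815.
t = (10.98 − 0.06175)/0.002815 = 3880 days.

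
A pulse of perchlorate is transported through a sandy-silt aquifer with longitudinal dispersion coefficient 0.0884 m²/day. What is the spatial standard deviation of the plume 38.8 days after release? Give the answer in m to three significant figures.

Dispersive spreading gives a Gaussian with σ² = 2Dt; advection only shifts the center.
σ = √(2 × 0.0884 × 38.8) = 2.62 m.

2.62 m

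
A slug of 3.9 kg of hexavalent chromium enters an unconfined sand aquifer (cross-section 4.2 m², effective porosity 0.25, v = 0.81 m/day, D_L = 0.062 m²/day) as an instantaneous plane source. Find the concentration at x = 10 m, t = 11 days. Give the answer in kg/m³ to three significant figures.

0.821 kg/m³

For an instantaneous plane source, C(x,t) = M/(n_e·A·√(4πDt)) · exp(−(x−vt)²/(4Dt)), with n_e·A the pore (flow) area.
Plume center vt = 0.81 × 11 = 8.91 m, so the well at 10 m is 1.09 m downgradient of the peak.
√(4πDt) = 2.928 m, giving peak height M/(n_e·A·√(4πDt)) = 3.9/(0.25 × 4.2 × 2.928) = 1.269 kg/m³.
(x−vt)²/(4Dt) = (1.09)²/(4 × 0.062 × 11) = 0.4355; exp(−0.4355) = 0.6469.
C = 1.269 × 0.6469 = 0.821 kg/m³.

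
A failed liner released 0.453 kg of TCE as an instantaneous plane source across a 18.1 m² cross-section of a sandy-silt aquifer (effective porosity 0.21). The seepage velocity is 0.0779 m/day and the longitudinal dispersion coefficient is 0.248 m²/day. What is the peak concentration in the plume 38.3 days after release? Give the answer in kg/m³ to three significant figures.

0.0109 kg/m³

The peak of an instantaneous 1D plume sits at x = vt; there the Gaussian factor is 1 and C_max = M/(n_e·A·√(4πDt)), where n_e·A is the pore area the mass is dissolved in.
√(4πDt) = √(4π × 0.248 × 38.3) = 10.93 m, so C_max = 0.453/(0.21 × 18.1 × 10.93) = 0.0109 kg/m³.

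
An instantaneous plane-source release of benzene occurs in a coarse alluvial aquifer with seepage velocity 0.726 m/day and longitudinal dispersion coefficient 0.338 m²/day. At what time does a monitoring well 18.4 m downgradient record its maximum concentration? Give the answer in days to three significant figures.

24.7 days

For the 1D instantaneous-source solution, setting ∂C/∂t = 0 at fixed x gives v²t² + 2Dt − x² = 0, so t = (√(D² + v²x²) − D)/v².
√(D² + v²x²) = √(0.338² + 0.726² × 18.4²) = 13.36; v² = 0.527076.
t = (13.36 − 0.338)/0.527076 = 24.7 days (vs. the pure-advection estimate x/v = 25.3 d).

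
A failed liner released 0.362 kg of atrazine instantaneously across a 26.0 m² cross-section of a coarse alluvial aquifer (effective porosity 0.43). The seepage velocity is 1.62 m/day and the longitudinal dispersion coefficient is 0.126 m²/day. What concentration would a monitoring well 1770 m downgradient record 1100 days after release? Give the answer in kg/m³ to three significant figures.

For an instantaneous plane source, C(x,t) = M/(n_e·A·√(4πDt)) · exp(−(x−vt)²/(4Dt)), with n_e·A the pore (flow) area.
Plume center vt = 1.62 × 1100 = 1782 m, so the well at 1770 m is 12 m upgradient of the peak.
√(4πDt) = 41.73 m, giving peak height M/(n_e·A·√(4πDt)) = 0.362/(0.43 × 26.0 × 41.73) = 0.0007759 kg/m³.
(x−vt)²/(4Dt) = (-12)²/(4 × 0.126 × 1100) = 0.2597; exp(−0.2597) = 0.7713.
C = 0.0007759 × 0.7713 = 0.000598 kg/m³.

0.000598 kg/m³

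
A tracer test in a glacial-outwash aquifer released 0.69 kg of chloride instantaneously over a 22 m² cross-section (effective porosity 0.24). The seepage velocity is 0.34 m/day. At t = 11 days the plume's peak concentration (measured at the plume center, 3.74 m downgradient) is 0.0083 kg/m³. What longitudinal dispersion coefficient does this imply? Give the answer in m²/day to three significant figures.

1.79 m²/day

At the plume center C_max = M/(n_e·A·√(4πDt)), so D = M²/(4πt·(n_e·A·C_max)²).
n_e·A·C_max = 0.24 × 22 × 0.0083 = 0.04382 kg/m.
D = 0.69²/(4π × 11 × 0.04382²) = 1.79 m²/day.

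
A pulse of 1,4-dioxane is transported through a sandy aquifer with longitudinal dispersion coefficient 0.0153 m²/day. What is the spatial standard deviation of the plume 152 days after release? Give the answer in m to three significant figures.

2.16 m

Dispersive spreading gives a Gaussian with σ² = 2Dt; advection only shifts the center.
σ = √(2 × 0.0153 × 152) = 2.16 m.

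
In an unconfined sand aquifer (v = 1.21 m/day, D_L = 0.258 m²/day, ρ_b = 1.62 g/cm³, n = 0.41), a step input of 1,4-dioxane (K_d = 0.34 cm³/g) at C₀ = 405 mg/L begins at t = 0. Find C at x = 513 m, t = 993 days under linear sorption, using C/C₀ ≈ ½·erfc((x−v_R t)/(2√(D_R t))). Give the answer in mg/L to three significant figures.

Retardation factor R = 1 + ρ_b·K_d/n = 1 + 1.62 × 0.34/0.41 = 2.343.
Sorption retards both mechanisms: v_R = v/R = 0.5164 m/day, D_R = D/R = 0.1101 m²/day.
v_R·t = 0.5164 × 993 = 512.7852 m; 2√(D_R t) = 20.91 m; argument = (513 − 512.7852)/20.91 = 0.01027.
C = C₀ × ½·erfc(0.01027) = 405 × 0.4942 = 200 mg/L.

200 mg/L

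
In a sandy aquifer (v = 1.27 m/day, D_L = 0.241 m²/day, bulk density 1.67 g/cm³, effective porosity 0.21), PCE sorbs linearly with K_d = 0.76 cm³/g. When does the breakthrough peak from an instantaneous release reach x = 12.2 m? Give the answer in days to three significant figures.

66.6 days

Retardation factor R = 1 + ρ_b·K_d/n = 1 + 1.67 × 0.76/0.21 = 7.044.
Sorption retards both mechanisms: v_R = v/R = 0.1803 m/day, D_R = D/R = 0.03421 m²/day.
Peak time from v_R²t² + 2D_R t − x² = 0: t = (√(D_R² + v_R²x²) − D_R)/v_R².
√(D_R² + v_R²x²) = √(0.03421² + 0.1803² × 12.2²) = 2.200; v_R² = 0.03251.
t = (2.200 − 0.03421)/0.03251 = 66.6 days.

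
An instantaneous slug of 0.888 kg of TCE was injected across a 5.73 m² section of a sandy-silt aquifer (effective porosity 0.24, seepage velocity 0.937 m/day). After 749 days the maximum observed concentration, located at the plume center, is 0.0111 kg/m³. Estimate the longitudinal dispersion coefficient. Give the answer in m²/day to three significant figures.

0.360 m²/day

At the plume center C_max = M/(n_e·A·√(4πDt)), so D = M²/(4πt·(n_e·A·C_max)²).
n_e·A·C_max = 0.24 × 5.73 × 0.0111 = 0.01526 kg/m.
D = 0.888²/(4π × 749 × 0.01526²) = 0.360 m²/day.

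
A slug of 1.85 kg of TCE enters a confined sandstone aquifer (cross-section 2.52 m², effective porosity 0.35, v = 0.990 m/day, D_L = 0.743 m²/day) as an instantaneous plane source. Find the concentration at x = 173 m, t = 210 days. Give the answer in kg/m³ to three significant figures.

For an instantaneous plane source, C(x,t) = M/(n_e·A·√(4πDt)) · exp(−(x−vt)²/(4Dt)), with n_e·A the pore (flow) area.
Plume center vt = 0.990 × 210 = 207.9 m, so the well at 173 m is 34.9 m upgradient of the peak.
√(4πDt) = 44.28 m, giving peak height M/(n_e·A·√(4πDt)) = 1.85/(0.35 × 2.52 × 44.28) = 0.04737 kg/m³.
(x−vt)²/(4Dt) = (-34.9)²/(4 × 0.743 × 210) = 1.952; exp(−1.952) = 0.1420.
C = 0.04737 × 0.1420 = 0.00673 kg/m³.

0.00673 kg/m³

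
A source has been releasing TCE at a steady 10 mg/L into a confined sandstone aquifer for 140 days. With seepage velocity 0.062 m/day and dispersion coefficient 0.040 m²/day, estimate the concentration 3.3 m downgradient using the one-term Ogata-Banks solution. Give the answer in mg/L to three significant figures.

For a continuous step input, C/C₀ ≈ ½·erfc((x−vt)/(2√(Dt))).
vt = 0.062 × 140 = 8.68 m and 2√(Dt) = 2√(0.040 × 140) = 4.733 m.
Argument (x−vt)/(2√(Dt)) = (3.3 − 8.68)/4.733 = -1.137; ½·erfc(-1.137) = 0.9461.
C = 10 × 0.9461 = 9.46 mg/L.

9.46 mg/L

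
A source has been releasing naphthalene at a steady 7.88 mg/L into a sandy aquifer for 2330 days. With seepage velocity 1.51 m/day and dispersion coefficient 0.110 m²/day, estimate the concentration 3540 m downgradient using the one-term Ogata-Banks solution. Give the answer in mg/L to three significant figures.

For a continuous step input, C/C₀ ≈ ½·erfc((x−vt)/(2√(Dt))).
vt = 1.51 × 2330 = 3518.3 m and 2√(Dt) = 2√(0.110 × 2330) = 32.02 m.
Argument (x−vt)/(2√(Dt)) = (3540 − 3518.3)/32.02 = 0.6777; ½·erfc(0.6777) = 0.1689.
C = 7.88 × 0.1689 = 1.33 mg/L.

1.33 mg/L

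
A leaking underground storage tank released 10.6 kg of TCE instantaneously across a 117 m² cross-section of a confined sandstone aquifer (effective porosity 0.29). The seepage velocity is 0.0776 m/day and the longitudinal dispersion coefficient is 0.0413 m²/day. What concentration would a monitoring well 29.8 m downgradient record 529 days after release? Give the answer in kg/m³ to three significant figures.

0.00443 kg/m³

For an instantaneous plane source, C(x,t) = M/(n_e·A·√(4πDt)) · exp(−(x−vt)²/(4Dt)), with n_e·A the pore (flow) area.
Plume center vt = 0.0776 × 529 = 41.0504 m, so the well at 29.8 m is 11.2504 m upgradient of the peak.
√(4πDt) = 16.57 m, giving peak height M/(n_e·A·√(4πDt)) = 10.6/(0.29 × 117 × 16.57) = 0.01885 kg/m³.
(x−vt)²/(4Dt) = (-11.2504)²/(4 × 0.0413 × 529) = 1.448; exp(−1.448) = 0.2350.
C = 0.01885 × 0.2350 = 0.00443 kg/m³.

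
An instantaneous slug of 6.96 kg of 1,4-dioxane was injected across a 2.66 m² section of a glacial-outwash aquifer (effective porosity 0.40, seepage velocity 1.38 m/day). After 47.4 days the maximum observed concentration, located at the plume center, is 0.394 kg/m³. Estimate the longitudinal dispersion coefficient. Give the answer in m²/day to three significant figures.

At the plume center C_max = M/(n_e·A·√(4πDt)), so D = M²/(4πt·(n_e·A·C_max)²).
n_e·A·C_max = 0.40 × 2.66 × 0.394 = 0.4192 kg/m.
D = 6.96²/(4π × 47.4 × 0.4192²) = 0.463 m²/day.

0.463 m²/day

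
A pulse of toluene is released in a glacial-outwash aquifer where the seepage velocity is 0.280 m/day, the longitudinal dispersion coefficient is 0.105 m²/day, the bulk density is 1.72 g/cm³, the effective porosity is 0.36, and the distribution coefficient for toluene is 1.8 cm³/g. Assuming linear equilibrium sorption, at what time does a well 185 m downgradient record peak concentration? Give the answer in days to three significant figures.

6330 days

Retardation factor R = 1 + ρ_b·K_d/n = 1 + 1.72 × 1.8/0.36 = 9.600.
Sorption retards both mechanisms: v_R = v/R = 0.02917 m/day, D_R = D/R = 0.01094 m²/day.
Peak time from v_R²t² + 2D_R t − x² = 0: t = (√(D_R² + v_R²x²) − D_R)/v_R².
√(D_R² + v_R²x²) = √(0.01094² + 0.02917² × 185²) = 5.396; v_R² = 0.0008509.
t = (5.396 − 0.01094)/0.0008509 = 6330 days.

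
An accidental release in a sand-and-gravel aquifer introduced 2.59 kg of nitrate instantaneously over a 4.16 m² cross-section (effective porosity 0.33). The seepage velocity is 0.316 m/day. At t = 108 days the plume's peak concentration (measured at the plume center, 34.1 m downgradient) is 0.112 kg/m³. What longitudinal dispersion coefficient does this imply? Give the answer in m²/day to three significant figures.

At the plume center C_max = M/(n_e·A·√(4πDt)), so D = M²/(4πt·(n_e·A·C_max)²).
n_e·A·C_max = 0.33 × 4.16 × 0.112 = 0.1538 kg/m.
D = 2.59²/(4π × 108 × 0.1538²) = 0.209 m²/day.

0.209 m²/day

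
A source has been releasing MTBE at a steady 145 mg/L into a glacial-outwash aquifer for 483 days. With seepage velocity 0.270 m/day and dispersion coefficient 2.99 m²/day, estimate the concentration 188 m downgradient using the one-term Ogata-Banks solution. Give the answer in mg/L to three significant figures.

For a continuous step input, C/C₀ ≈ ½·erfc((x−vt)/(2√(Dt))).
vt = 0.270 × 483 = 130.41 m and 2√(Dt) = 2√(2.99 × 483) = 76.00 m.
Argument (x−vt)/(2√(Dt)) = (188 − 130.41)/76.00 = 0.7578; ½·erfc(0.7578) = 0.1419.
C = 145 × 0.1419 = 20.6 mg/L.

20.6 mg/L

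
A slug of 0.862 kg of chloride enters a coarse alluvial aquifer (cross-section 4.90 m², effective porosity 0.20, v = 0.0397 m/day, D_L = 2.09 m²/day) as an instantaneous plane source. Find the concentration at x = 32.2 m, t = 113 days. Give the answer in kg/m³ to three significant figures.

For an instantaneous plane source, C(x,t) = M/(n_e·A·√(4πDt)) · exp(−(x−vt)²/(4Dt)), with n_e·A the pore (flow) area.
Plume center vt = 0.0397 × 113 = 4.4861 m, so the well at 32.2 m is 27.7139 m downgradient of the peak.
√(4πDt) = 54.48 m, giving peak height M/(n_e·A·√(4πDt)) = 0.862/(0.20 × 4.90 × 54.48) = 0.01615 kg/m³.
(x−vt)²/(4Dt) = (27.7139)²/(4 × 2.09 × 113) = 0.8130; exp(−0.8130) = 0.4435.
C = 0.01615 × 0.4435 = 0.00716 kg/m³.

0.00716 kg/m³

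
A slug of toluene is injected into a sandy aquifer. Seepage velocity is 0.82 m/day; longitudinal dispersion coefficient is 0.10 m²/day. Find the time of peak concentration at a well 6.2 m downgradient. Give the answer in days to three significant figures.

7.41 days

For the 1D instantaneous-source solution, setting ∂C/∂t = 0 at fixed x gives v²t² + 2Dt − x² = 0, so t = (√(D² + v²x²) − D)/v².
√(D² + v²x²) = √(0.10² + 0.82² × 6.2²) = 5.085; v² = 0.6724.
t = (5.085 − 0.10)/0.6724 = 7.41 days (vs. the pure-advection estimate x/v = 7.56 d).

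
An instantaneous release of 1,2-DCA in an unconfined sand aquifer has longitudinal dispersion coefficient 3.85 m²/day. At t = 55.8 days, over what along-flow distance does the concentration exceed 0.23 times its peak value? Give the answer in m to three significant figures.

71.1 m

The plume is Gaussian with σ = √(2Dt) = √(2 × 3.85 × 55.8) = 20.73 m.
C/C_peak = exp(−Δx²/(2σ²)) = 0.23 ⇒ Δx = σ·√(−2 ln 0.23) = 20.73 × 1.714 = 35.53 m.
Width = 2Δx = 71.1 m.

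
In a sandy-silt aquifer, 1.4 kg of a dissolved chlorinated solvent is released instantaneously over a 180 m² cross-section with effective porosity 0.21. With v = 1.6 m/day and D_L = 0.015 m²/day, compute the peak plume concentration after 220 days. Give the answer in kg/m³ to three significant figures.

0.00575 kg/m³

The peak of an instantaneous 1D plume sits at x = vt; there the Gaussian factor is 1 and C_max = M/(n_e·A·√(4πDt)), where n_e·A is the pore area the mass is dissolved in.
√(4πDt) = √(4π × 0.015 × 220) = 6.440 m, so C_max = 1.4/(0.21 × 180 × 6.440) = 0.00575 kg/m³.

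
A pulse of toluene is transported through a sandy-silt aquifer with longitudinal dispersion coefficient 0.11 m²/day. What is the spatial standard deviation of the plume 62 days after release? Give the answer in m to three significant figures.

3.69 m

Dispersive spreading gives a Gaussian with σ² = 2Dt; advection only shifts the center.
σ = √(2 × 0.11 × 62) = 3.69 m.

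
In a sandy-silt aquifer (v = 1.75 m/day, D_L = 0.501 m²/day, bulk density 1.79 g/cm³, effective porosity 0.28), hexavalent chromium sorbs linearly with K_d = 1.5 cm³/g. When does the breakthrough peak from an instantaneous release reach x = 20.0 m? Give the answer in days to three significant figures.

Retardation factor R = 1 + ρ_b·K_d/n = 1 + 1.79 × 1.5/0.28 = 10.59.
Sorption retards both mechanisms: v_R = v/R = 0.1653 m/day, D_R = D/R = 0.04731 m²/day.
Peak time from v_R²t² + 2D_R t − x² = 0: t = (√(D_R² + v_R²x²) − D_R)/v_R².
√(D_R² + v_R²x²) = √(0.04731² + 0.1653² × 20.0²) = 3.306; v_R² = 0.02732.
t = (3.306 − 0.04731)/0.02732 = 119 days.

119 days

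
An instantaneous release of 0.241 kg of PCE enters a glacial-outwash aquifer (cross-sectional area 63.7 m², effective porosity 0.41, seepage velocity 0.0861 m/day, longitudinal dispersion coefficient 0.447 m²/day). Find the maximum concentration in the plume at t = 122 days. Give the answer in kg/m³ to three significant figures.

The peak of an instantaneous 1D plume sits at x = vt; there the Gaussian factor is 1 and C_max = M/(n_e·A·√(4πDt)), where n_e·A is the pore area the mass is dissolved in.
√(4πDt) = √(4π × 0.447 × 122) = 26.18 m, so C_max = 0.241/(0.41 × 63.7 × 26.18) = 0.000352 kg/m³.

0.000352 kg/m³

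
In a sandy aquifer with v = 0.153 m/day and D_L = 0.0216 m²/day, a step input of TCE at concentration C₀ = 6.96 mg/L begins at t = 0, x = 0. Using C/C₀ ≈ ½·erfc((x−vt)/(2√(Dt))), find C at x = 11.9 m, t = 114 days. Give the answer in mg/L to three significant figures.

For a continuous step input, C/C₀ ≈ ½·erfc((x−vt)/(2√(Dt))).
vt = 0.153 × 114 = 17.442 m and 2√(Dt) = 2√(0.0216 × 114) = 3.138 m.
Argument (x−vt)/(2√(Dt)) = (11.9 − 17.442)/3.138 = -1.766; ½·erfc(-1.766) = 0.9937.
C = 6.96 × 0.9937 = 6.92 mg/L.

6.92 mg/L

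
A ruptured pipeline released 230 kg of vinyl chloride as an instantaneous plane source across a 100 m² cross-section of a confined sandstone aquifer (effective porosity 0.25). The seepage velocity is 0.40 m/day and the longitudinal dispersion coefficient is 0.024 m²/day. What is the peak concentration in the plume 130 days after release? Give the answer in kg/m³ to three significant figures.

The peak of an instantaneous 1D plume sits at x = vt; there the Gaussian factor is 1 and C_max = M/(n_e·A·√(4πDt)), where n_e·A is the pore area the mass is dissolved in.
√(4πDt) = √(4π × 0.024 × 130) = 6.262 m, so C_max = 230/(0.25 × 100 × 6.262) = 1.47 kg/m³.

1.47 kg/m³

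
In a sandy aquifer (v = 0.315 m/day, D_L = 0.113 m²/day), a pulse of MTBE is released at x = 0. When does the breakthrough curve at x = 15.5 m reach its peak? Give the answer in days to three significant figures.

48.1 days

For the 1D instantaneous-source solution, setting ∂C/∂t = 0 at fixed x gives v²t² + 2Dt − x² = 0, so t = (√(D² + v²x²) − D)/v².
√(D² + v²x²) = √(0.113² + 0.315² × 15.5²) = 4.884; v² = 0.099225.
t = (4.884 − 0.113)/0.099225 = 48.1 days (vs. the pure-advection estimate x/v = 49.2 d).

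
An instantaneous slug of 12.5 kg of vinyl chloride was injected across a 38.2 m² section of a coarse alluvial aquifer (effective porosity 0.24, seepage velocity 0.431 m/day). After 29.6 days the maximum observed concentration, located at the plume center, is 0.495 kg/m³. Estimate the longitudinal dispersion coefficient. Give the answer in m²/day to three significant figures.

0.0204 m²/day

At the plume center C_max = M/(n_e·A·√(4πDt)), so D = M²/(4πt·(n_e·A·C_max)²).
n_e·A·C_max = 0.24 × 38.2 × 0.495 = 4.538 kg/m.
D = 12.5²/(4π × 29.6 × 4.538²) = 0.0204 m²/day.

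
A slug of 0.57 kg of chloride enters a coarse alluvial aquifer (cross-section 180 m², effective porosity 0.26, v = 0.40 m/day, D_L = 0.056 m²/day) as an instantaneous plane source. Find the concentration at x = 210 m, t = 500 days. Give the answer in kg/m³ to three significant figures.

For an instantaneous plane source, C(x,t) = M/(n_e·A·√(4πDt)) · exp(−(x−vt)²/(4Dt)), with n_e·A the pore (flow) area.
Plume center vt = 0.40 × 500 = 200 m, so the well at 210 m is 10 m downgradient of the peak.
√(4πDt) = 18.76 m, giving peak height M/(n_e·A·√(4πDt)) = 0.57/(0.26 × 180 × 18.76) = 0.0006492 kg/m³.
(x−vt)²/(4Dt) = (10)²/(4 × 0.056 × 500) = 0.8929; exp(−0.8929) = 0.4095.
C = 0.0006492 × 0.4095 = 0.000266 kg/m³.

0.000266 kg/m³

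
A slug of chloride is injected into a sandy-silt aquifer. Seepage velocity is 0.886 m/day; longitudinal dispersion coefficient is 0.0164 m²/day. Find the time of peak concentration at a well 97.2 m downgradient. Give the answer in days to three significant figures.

110 days

For the 1D instantaneous-source solution, setting ∂C/∂t = 0 at fixed x gives v²t² + 2Dt − x² = 0, so t = (√(D² + v²x²) − D)/v².
√(D² + v²x²) = √(0.0164² + 0.886² × 97.2²) = 86.12; v² = 0.784996.
t = (86.12 − 0.0164)/0.784996 = 110 days (vs. the pure-advection estimate x/v = 110 d).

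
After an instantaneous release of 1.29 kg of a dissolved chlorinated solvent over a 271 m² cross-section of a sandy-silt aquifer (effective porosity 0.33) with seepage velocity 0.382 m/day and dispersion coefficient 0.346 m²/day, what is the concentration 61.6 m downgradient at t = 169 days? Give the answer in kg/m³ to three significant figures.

0.000513 kg/m³

For an instantaneous plane source, C(x,t) = M/(n_e·A·√(4πDt)) · exp(−(x−vt)²/(4Dt)), with n_e·A the pore (flow) area.
Plume center vt = 0.382 × 169 = 64.558 m, so the well at 61.6 m is 2.958 m upgradient of the peak.
√(4πDt) = 27.11 m, giving peak height M/(n_e·A·√(4πDt)) = 1.29/(0.33 × 271 × 27.11) = 0.0005321 kg/m³.
(x−vt)²/(4Dt) = (-2.958)²/(4 × 0.346 × 169) = 0.03741; exp(−0.03741) = 0.9633.
C = 0.0005321 × 0.9633 = 0.000513 kg/m³.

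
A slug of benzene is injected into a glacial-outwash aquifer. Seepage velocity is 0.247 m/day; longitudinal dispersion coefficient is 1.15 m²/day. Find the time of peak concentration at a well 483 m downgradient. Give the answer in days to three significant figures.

1940 days

For the 1D instantaneous-source solution, setting ∂C/∂t = 0 at fixed x gives v²t² + 2Dt − x² = 0, so t = (√(D² + v²x²) − D)/v².
√(D² + v²x²) = √(1.15² + 0.247² × 483²) = 119.3; v² = 0.061009.
t = (119.3 − 1.15)/0.061009 = 1940 days (vs. the pure-advection estimate x/v = 1960 d).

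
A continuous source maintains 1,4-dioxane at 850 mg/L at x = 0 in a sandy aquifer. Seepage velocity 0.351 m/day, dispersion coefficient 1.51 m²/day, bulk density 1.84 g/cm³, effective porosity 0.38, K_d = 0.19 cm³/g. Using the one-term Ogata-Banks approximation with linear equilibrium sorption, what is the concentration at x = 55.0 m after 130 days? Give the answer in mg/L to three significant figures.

12.3 mg/L

Retardation factor R = 1 + ρ_b·K_d/n = 1 + 1.84 × 0.19/0.38 = 1.920.
Sorption retards both mechanisms: v_R = v/R = 0.1828 m/day, D_R = D/R = 0.7865 m²/day.
v_R·t = 0.1828 × 130 = 23.764 m; 2√(D_R t) = 20.22 m; argument = (55.0 − 23.764)/20.22 = 1.545.
C = C₀ × ½·erfc(1.545) = 850 × 0.01445 = 12.3 mg/L.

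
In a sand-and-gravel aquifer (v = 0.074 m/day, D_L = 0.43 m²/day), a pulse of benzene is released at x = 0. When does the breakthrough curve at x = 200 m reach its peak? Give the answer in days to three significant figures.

For the 1D instantaneous-source solution, setting ∂C/∂t = 0 at fixed x gives v²t² + 2Dt − x² = 0, so t = (√(D² + v²x²) − D)/v².
√(D² + v²x²) = √(0.43² + 0.074² × 200²) = 14.81; v² = 0.005476.
t = (14.81 − 0.43)/0.005476 = 2630 days (vs. the pure-advection estimate x/v = 2700 d).

2630 days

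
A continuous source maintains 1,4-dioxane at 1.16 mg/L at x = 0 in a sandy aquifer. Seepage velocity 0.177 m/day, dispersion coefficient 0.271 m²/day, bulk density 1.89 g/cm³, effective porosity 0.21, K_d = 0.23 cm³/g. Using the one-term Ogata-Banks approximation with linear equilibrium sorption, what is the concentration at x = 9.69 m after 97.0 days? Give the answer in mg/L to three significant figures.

0.187 mg/L

Retardation factor R = 1 + ρ_b·K_d/n = 1 + 1.89 × 0.23/0.21 = 3.070.
Sorption retards both mechanisms: v_R = v/R = 0.05765 m/day, D_R = D/R = 0.08827 m²/day.
v_R·t = 0.05765 × 97.0 = 5.59205 m; 2√(D_R t) = 5.852 m; argument = (9.69 − 5.59205)/5.852 = 0.7003.
C = C₀ × ½·erfc(0.7003) = 1.16 × 0.1610 = 0.187 mg/L.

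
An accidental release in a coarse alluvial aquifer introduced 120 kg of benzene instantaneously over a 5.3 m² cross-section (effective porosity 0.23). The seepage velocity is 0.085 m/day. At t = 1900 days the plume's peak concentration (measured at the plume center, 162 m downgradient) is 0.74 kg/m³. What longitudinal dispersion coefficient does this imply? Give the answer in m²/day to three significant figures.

At the plume center C_max = M/(n_e·A·√(4πDt)), so D = M²/(4πt·(n_e·A·C_max)²).
n_e·A·C_max = 0.23 × 5.3 × 0.74 = 0.9021 kg/m.
D = 120²/(4π × 1900 × 0.9021²) = 0.741 m²/day.

0.741 m²/day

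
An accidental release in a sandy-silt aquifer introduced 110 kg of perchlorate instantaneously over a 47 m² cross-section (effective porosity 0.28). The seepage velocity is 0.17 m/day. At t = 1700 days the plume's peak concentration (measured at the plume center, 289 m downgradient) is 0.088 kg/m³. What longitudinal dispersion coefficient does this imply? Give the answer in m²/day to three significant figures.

At the plume center C_max = M/(n_e·A·√(4πDt)), so D = M²/(4πt·(n_e·A·C_max)²).
n_e·A·C_max = 0.28 × 47 × 0.088 = 1.158 kg/m.
D = 110²/(4π × 1700 × 1.158²) = 0.422 m²/day.

0.422 m²/day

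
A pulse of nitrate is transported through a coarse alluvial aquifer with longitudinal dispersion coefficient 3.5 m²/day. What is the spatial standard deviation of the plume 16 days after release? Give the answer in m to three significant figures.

10.6 m

Dispersive spreading gives a Gaussian with σ² = 2Dt; advection only shifts the center.
σ = √(2 × 3.5 × 16) = 10.6 m.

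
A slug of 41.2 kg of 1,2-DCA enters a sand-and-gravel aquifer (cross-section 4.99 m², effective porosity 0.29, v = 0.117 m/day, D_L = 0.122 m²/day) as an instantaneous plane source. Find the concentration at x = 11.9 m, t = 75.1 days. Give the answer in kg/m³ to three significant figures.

2.04 kg/m³

For an instantaneous plane source, C(x,t) = M/(n_e·A·√(4πDt)) · exp(−(x−vt)²/(4Dt)), with n_e·A the pore (flow) area.
Plume center vt = 0.117 × 75.1 = 8.7867 m, so the well at 11.9 m is 3.1133 m downgradient of the peak.
√(4πDt) = 10.73 m, giving peak height M/(n_e·A·√(4πDt)) = 41.2/(0.29 × 4.99 × 10.73) = 2.653 kg/m³.
(x−vt)²/(4Dt) = (3.1133)²/(4 × 0.122 × 75.1) = 0.2645; exp(−0.2645) = 0.7676.
C = 2.653 × 0.7676 = 2.04 kg/m³.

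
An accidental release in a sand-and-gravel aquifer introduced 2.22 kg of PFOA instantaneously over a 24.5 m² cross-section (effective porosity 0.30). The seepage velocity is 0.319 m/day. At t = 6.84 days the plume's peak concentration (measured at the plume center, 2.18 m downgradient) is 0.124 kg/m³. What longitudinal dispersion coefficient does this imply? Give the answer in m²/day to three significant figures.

0.0690 m²/day

At the plume center C_max = M/(n_e·A·√(4πDt)), so D = M²/(4πt·(n_e·A·C_max)²).
n_e·A·C_max = 0.30 × 24.5 × 0.124 = 0.9114 kg/m.
D = 2.22²/(4π × 6.84 × 0.9114²) = 0.0690 m²/day.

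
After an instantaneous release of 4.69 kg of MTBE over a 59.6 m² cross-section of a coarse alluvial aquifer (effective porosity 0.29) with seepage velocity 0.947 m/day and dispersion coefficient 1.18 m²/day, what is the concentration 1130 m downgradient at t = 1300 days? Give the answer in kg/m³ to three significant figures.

For an instantaneous plane source, C(x,t) = M/(n_e·A·√(4πDt)) · exp(−(x−vt)²/(4Dt)), with n_e·A the pore (flow) area.
Plume center vt = 0.947 × 1300 = 1231.1 m, so the well at 1130 m is 101.1 m upgradient of the peak.
√(4πDt) = 138.8 m, giving peak height M/(n_e·A·√(4πDt)) = 4.69/(0.29 × 59.6 × 138.8) = 0.001955 kg/m³.
(x−vt)²/(4Dt) = (-101.1)²/(4 × 1.18 × 1300) = 1.666; exp(−1.666) = 0.1890.
C = 0.001955 × 0.1890 = 0.000369 kg/m³.

0.000369 kg/m³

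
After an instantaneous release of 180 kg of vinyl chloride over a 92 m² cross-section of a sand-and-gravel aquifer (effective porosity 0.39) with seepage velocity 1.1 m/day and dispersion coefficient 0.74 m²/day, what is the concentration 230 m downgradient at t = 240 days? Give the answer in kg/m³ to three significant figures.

0.0209 kg/m³

For an instantaneous plane source, C(x,t) = M/(n_e·A·√(4πDt)) · exp(−(x−vt)²/(4Dt)), with n_e·A the pore (flow) area.
Plume center vt = 1.1 × 240 = 264 m, so the well at 230 m is 34 m upgradient of the peak.
√(4πDt) = 47.24 m, giving peak height M/(n_e·A·√(4πDt)) = 180/(0.39 × 92 × 47.24) = 0.1062 kg/m³.
(x−vt)²/(4Dt) = (-34)²/(4 × 0.74 × 240) = 1.627; exp(−1.627) = 0.1965.
C = 0.1062 × 0.1965 = 0.0209 kg/m³.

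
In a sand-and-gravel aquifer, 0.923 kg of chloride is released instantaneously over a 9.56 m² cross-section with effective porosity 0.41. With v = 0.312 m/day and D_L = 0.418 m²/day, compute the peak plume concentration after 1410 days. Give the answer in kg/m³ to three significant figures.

0.00274 kg/m³

The peak of an instantaneous 1D plume sits at x = vt; there the Gaussian factor is 1 and C_max = M/(n_e·A·√(4πDt)), where n_e·A is the pore area the mass is dissolved in.
√(4πDt) = √(4π × 0.418 × 1410) = 86.06 m, so C_max = 0.923/(0.41 × 9.56 × 86.06) = 0.00274 kg/m³.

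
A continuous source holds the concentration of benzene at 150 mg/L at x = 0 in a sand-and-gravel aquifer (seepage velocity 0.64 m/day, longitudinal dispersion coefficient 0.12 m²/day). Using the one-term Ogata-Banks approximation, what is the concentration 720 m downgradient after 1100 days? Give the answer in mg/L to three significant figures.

For a continuous step input, C/C₀ ≈ ½·erfc((x−vt)/(2√(Dt))).
vt = 0.64 × 1100 = 704 m and 2√(Dt) = 2√(0.12 × 1100) = 22.98 m.
Argument (x−vt)/(2√(Dt)) = (720 − 704)/22.98 = 0.6963; ½·erfc(0.6963) = 0.1624.
C = 150 × 0.1624 = 24.4 mg/L.

24.4 mg/L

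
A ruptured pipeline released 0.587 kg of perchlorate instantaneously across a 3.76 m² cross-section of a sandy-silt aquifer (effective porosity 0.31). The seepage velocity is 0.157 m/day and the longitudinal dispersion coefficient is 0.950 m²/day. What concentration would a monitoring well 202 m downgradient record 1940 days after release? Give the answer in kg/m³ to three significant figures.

For an instantaneous plane source, C(x,t) = M/(n_e·A·√(4πDt)) · exp(−(x−vt)²/(4Dt)), with n_e·A the pore (flow) area.
Plume center vt = 0.157 × 1940 = 304.58 m, so the well at 202 m is 102.58 m upgradient of the peak.
√(4πDt) = 152.2 m, giving peak height M/(n_e·A·√(4πDt)) = 0.587/(0.31 × 3.76 × 152.2) = 0.003309 kg/m³.
(x−vt)²/(4Dt) = (-102.58)²/(4 × 0.950 × 1940) = 1.427; exp(−1.427) = 0.2400.
C = 0.003309 × 0.2400 = 0.000794 kg/m³.

0.000794 kg/m³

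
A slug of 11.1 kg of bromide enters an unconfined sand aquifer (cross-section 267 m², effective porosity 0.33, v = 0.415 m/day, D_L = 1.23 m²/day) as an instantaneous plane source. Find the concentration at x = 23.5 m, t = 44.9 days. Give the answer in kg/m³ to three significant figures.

0.00430 kg/m³

For an instantaneous plane source, C(x,t) = M/(n_e·A·√(4πDt)) · exp(−(x−vt)²/(4Dt)), with n_e·A the pore (flow) area.
Plume center vt = 0.415 × 44.9 = 18.6335 m, so the well at 23.5 m is 4.8665 m downgradient of the peak.
√(4πDt) = 26.34 m, giving peak height M/(n_e·A·√(4πDt)) = 11.1/(0.33 × 267 × 26.34) = 0.004783 kg/m³.
(x−vt)²/(4Dt) = (4.8665)²/(4 × 1.23 × 44.9) = 0.1072; exp(−0.1072) = 0.8983.
C = 0.004783 × 0.8983 = 0.00430 kg/m³.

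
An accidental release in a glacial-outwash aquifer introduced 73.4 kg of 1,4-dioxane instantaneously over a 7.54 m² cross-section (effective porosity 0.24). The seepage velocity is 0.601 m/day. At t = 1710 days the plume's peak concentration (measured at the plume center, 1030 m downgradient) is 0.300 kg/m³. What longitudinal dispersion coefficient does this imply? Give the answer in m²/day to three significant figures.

0.851 m²/day

At the plume center C_max = M/(n_e·A·√(4πDt)), so D = M²/(4πt·(n_e·A·C_max)²).
n_e·A·C_max = 0.24 × 7.54 × 0.300 = 0.5429 kg/m.
D = 73.4²/(4π × 1710 × 0.5429²) = 0.851 m²/day.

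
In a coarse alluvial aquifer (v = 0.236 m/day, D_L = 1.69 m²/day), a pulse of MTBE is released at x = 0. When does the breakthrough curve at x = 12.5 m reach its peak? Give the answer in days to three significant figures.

For the 1D instantaneous-source solution, setting ∂C/∂t = 0 at fixed x gives v²t² + 2Dt − x² = 0, so t = (√(D² + v²x²) − D)/v².
√(D² + v²x²) = √(1.69² + 0.236² × 12.5²) = 3.400; v² = 0.055696.
t = (3.400 − 1.69)/0.055696 = 30.7 days (vs. the pure-advection estimate x/v = 53.0 d).

30.7 days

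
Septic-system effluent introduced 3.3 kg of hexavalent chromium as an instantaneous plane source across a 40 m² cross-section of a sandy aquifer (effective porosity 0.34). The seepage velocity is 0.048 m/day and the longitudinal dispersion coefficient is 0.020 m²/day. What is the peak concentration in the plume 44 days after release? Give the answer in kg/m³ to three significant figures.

0.0730 kg/m³

The peak of an instantaneous 1D plume sits at x = vt; there the Gaussian factor is 1 and C_max = M/(n_e·A·√(4πDt)), where n_e·A is the pore area the mass is dissolved in.
√(4πDt) = √(4π × 0.020 × 44) = 3.325 m, so C_max = 3.3/(0.34 × 40 × 3.325) = 0.0730 kg/m³.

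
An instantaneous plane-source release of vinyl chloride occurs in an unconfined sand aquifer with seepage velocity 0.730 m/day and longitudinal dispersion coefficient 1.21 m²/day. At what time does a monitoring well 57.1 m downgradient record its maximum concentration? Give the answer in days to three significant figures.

76.0 days

For the 1D instantaneous-source solution, setting ∂C/∂t = 0 at fixed x gives v²t² + 2Dt − x² = 0, so t = (√(D² + v²x²) − D)/v².
√(D² + v²x²) = √(1.21² + 0.730² × 57.1²) = 41.70; v² = 0.5329.
t = (41.70 − 1.21)/0.5329 = 76.0 days (vs. the pure-advection estimate x/v = 78.2 d).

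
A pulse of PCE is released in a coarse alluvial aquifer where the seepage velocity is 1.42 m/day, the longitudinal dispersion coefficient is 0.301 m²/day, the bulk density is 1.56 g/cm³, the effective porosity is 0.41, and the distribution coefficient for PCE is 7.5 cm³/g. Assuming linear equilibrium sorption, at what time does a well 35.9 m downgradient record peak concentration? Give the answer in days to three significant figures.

Retardation factor R = 1 + ρ_b·K_d/n = 1 + 1.56 × 7.5/0.41 = 29.54.
Sorption retards both mechanisms: v_R = v/R = 0.04807 m/day, D_R = D/R = 0.01019 m²/day.
Peak time from v_R²t² + 2D_R t − x² = 0: t = (√(D_R² + v_R²x²) − D_R)/v_R².
√(D_R² + v_R²x²) = √(0.01019² + 0.04807² × 35.9²) = 1.726; v_R² = 0.002311.
t = (1.726 − 0.01019)/0.002311 = 742 days.

742 days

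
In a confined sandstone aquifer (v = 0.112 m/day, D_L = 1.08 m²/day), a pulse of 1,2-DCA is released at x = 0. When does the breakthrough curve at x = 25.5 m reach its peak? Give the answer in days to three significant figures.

157 days

For the 1D instantaneous-source solution, setting ∂C/∂t = 0 at fixed x gives v²t² + 2Dt − x² = 0, so t = (√(D² + v²x²) − D)/v².
√(D² + v²x²) = √(1.08² + 0.112² × 25.5²) = 3.053; v² = 0.012544.
t = (3.053 − 1.08)/0.012544 = 157 days (vs. the pure-advection estimate x/v = 228 d).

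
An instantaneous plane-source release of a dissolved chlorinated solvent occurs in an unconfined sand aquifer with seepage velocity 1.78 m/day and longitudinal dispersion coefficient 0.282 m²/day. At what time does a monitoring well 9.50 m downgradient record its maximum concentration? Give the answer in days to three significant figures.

5.25 days

For the 1D instantaneous-source solution, setting ∂C/∂t = 0 at fixed x gives v²t² + 2Dt − x² = 0, so t = (√(D² + v²x²) − D)/v².
√(D² + v²x²) = √(0.282² + 1.78² × 9.50²) = 16.91; v² = 3.1684.
t = (16.91 − 0.282)/3.1684 = 5.25 days (vs. the pure-advection estimate x/v = 5.34 d).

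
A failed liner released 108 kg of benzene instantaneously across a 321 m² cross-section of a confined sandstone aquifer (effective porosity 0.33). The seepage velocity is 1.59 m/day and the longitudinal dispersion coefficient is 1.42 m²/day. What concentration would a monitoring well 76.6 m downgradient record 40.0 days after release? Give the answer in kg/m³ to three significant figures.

For an instantaneous plane source, C(x,t) = M/(n_e·A·√(4πDt)) · exp(−(x−vt)²/(4Dt)), with n_e·A the pore (flow) area.
Plume center vt = 1.59 × 40.0 = 63.6 m, so the well at 76.6 m is 13 m downgradient of the peak.
√(4πDt) = 26.72 m, giving peak height M/(n_e·A·√(4πDt)) = 108/(0.33 × 321 × 26.72) = 0.03816 kg/m³.
(x−vt)²/(4Dt) = (13)²/(4 × 1.42 × 40.0) = 0.7438; exp(−0.7438) = 0.4753.
C = 0.03816 × 0.4753 = 0.0181 kg/m³.

0.0181 kg/m³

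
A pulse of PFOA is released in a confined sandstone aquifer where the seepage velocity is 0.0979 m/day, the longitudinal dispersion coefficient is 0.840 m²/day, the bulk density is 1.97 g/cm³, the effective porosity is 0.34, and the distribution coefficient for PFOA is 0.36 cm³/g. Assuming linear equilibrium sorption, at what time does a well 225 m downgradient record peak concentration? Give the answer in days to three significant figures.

Retardation factor R = 1 + ρ_b·K_d/n = 1 + 1.97 × 0.36/0.34 = 3.086.
Sorption retards both mechanisms: v_R = v/R = 0.03172 m/day, D_R = D/R = 0.2722 m²/day.
Peak time from v_R²t² + 2D_R t − x² = 0: t = (√(D_R² + v_R²x²) − D_R)/v_R².
√(D_R² + v_R²x²) = √(0.2722² + 0.03172² × 225²) = 7.142; v_R² = 0.001006.
t = (7.142 − 0.2722)/0.001006 = 6830 days.

6830 days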